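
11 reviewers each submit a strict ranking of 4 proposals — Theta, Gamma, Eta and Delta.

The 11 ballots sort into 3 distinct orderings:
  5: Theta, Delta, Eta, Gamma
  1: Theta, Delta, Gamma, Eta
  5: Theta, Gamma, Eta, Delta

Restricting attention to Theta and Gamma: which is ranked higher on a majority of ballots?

Ballots ranking Theta above Gamma: 5 + 1 + 5 = 11.
Ballots ranking Gamma above Theta: 11 − 11 = 0.
Theta wins the head-to-head 11–0.

Theta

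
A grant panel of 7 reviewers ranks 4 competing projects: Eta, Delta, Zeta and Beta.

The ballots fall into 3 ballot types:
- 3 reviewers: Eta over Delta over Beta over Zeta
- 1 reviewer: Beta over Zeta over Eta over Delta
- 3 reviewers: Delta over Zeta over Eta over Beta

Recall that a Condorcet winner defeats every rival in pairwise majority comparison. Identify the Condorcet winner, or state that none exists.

Head-to-head results (7 reviewers):
Eta vs Delta: Eta is ranked higher on 3+1 = 4 ballots, Delta on 3. Eta wins 4–3.
Eta vs Zeta: 3 for Eta, 4 for Zeta — Zeta by 4–3.
Eta vs Beta: Eta preferred on 3+3 = 6 ballots; Eta wins 6–1.
Delta vs Zeta: Delta preferred on 3+3 = 6 ballots; Delta wins 6–1.
Delta vs Beta: 3+3 = 6 for Delta, 1 for Beta — Delta by 6–1.
Zeta vs Beta: Zeta preferred on 3 ballots; Beta wins 4–3.
Each project drops at least one matchup (Eta loses to Zeta; Delta loses to Eta; Zeta loses to Delta; Beta loses to Eta); the cycle Eta → Delta → Zeta → Eta rules out a Condorcet winner.

none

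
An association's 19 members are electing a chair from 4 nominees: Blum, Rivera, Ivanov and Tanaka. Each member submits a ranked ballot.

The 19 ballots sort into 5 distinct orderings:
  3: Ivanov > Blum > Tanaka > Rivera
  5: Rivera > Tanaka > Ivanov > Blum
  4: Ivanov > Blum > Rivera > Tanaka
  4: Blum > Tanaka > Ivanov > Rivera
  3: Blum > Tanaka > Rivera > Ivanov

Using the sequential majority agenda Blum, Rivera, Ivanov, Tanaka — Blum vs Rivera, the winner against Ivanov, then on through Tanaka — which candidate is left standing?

Round 1: Blum vs Rivera — 14–5, Blum advances.
Round 2: Blum vs Ivanov — 7–12, Ivanov advances.
Round 3: Ivanov vs Tanaka — 7–12, Tanaka advances.
Tanaka survives the agenda.

Tanaka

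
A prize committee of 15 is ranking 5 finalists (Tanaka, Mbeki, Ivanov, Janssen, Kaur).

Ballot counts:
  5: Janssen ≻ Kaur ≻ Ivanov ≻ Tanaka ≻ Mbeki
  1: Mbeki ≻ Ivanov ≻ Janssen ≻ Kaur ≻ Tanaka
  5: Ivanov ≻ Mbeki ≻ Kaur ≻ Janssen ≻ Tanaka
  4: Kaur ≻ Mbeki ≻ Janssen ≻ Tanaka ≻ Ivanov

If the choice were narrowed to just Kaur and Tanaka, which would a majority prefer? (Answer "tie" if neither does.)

Kaur

Ballots ranking Kaur above Tanaka: 5 + 1 + 5 + 4 = 15.
Ballots ranking Tanaka above Kaur: 15 − 15 = 0.
Kaur wins the head-to-head 15–0.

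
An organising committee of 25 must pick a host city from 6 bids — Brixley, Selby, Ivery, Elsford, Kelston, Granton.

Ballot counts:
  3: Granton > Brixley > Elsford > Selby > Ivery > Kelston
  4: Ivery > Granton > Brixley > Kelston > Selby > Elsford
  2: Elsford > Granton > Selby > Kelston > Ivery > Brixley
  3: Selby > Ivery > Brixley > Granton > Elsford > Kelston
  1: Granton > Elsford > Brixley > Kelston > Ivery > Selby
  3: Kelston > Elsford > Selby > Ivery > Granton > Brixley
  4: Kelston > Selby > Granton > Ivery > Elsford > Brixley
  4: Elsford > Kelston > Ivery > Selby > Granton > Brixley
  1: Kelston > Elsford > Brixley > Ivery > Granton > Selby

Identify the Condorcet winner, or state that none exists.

none

Head-to-head results (25 organisers):
Brixley vs Selby: Selby wins 16–9.
Brixley–Ivery: Ivery 20–5.
Brixley vs Elsford: Elsford wins 15–10.
Brixley vs Kelston: Kelston, 14–11.
Brixley–Granton: Granton 21–4.
Selby–Ivery: Selby 15–10.
Selby vs Elsford: Elsford wins 14–11.
Selby vs Kelston: Kelston wins 17–8.
Selby vs Granton: Selby, 14–11.
Ivery–Elsford: Elsford 14–11.
Ivery vs Kelston: Kelston, 15–10.
Ivery vs Granton: Ivery wins 15–10.
Elsford–Kelston: Elsford 13–12.
Elsford–Granton: Granton 15–10.
Kelston–Granton: Granton 13–12.
Every city loses at least once (Brixley loses to Selby; Selby loses to Elsford; Ivery loses to Selby; Elsford loses to Granton; Kelston loses to Elsford; Granton loses to Selby). The majority relation contains the cycle Selby > Granton > Elsford > Selby, so there is no Condorcet winner.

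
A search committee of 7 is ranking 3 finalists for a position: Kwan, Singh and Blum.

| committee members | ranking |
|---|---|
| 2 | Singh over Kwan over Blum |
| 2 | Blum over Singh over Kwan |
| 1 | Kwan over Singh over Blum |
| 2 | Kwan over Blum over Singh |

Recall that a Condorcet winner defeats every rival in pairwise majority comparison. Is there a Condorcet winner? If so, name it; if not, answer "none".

none

Check each pair by majority over 7 ballots:
Kwan–Singh: Singh 4–3.
Kwan vs Blum: Kwan, 5–2.
Singh vs Blum: Blum, 4–3.
Every candidate loses at least once (Kwan loses to Singh; Singh loses to Blum; Blum loses to Kwan). The majority relation contains the cycle Kwan > Blum > Singh > Kwan, so there is no Condorcet winner.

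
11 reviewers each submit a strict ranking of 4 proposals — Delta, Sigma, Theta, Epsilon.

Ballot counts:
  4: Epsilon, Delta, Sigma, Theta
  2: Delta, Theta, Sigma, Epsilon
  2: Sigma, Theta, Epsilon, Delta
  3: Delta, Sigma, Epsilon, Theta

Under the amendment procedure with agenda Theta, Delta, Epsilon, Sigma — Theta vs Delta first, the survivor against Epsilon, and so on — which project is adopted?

Sigma

Round 1: Theta vs Delta — 2–9, Delta advances.
Round 2: Delta vs Epsilon — 5–6, Epsilon advances.
Round 3: Epsilon vs Sigma — 4–7, Sigma advances.
The agenda winner is Sigma.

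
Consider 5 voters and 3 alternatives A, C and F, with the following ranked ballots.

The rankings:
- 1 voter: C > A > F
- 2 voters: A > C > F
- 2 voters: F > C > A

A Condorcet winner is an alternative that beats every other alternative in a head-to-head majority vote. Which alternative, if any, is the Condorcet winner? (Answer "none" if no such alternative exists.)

Pairwise majorities:
A vs C: C wins 3–2.
A vs F: 1+2 = 3 for A, 2 for F — A by 3–2.
C vs F: C preferred on 1+2 = 3 ballots; C wins 3–2.
C wins every pairwise contest, so C is the Condorcet winner.

C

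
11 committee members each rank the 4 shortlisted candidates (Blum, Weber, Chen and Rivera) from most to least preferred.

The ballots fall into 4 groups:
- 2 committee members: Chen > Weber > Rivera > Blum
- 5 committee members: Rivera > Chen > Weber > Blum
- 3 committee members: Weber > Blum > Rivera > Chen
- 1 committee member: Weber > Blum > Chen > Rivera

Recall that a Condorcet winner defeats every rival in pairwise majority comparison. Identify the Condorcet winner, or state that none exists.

Check each pair by majority over 11 ballots:
Blum vs Weber: Weber, 11–0.
Blum vs Chen: Chen wins 7–4.
Blum vs Rivera: Rivera, 7–4.
Weber vs Chen: Chen, 7–4.
Weber vs Rivera: Weber wins 6–5.
Chen vs Rivera: Chen is ranked higher on 2+1 = 3 ballots, Rivera on 8. Rivera wins 8–3.
Every candidate loses at least once (Blum loses to Weber; Weber loses to Chen; Chen loses to Rivera; Rivera loses to Weber). The majority relation contains the cycle Weber > Rivera > Chen > Weber, so there is no Condorcet winner.

none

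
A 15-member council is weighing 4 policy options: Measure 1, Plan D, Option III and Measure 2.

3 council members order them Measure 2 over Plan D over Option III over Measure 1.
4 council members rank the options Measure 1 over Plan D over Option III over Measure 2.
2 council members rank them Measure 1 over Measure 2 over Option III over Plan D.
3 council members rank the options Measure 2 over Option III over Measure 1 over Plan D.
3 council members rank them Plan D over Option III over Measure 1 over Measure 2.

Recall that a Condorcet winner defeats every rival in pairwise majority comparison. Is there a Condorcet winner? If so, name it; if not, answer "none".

none

Head-to-head results (15 council members):
Measure 1 vs Plan D: Measure 1 is ranked higher on 4+2+3 = 9 ballots, Plan D on 6. Measure 1 wins 9–6.
Measure 1 vs Option III: Option III wins 9–6.
Measure 1 vs Measure 2: Measure 1 preferred on 4+2+3 = 9 ballots; Measure 1 wins 9–6.
Plan D vs Option III: Plan D, 10–5.
Plan D–Measure 2: Measure 2 8–7.
Option III vs Measure 2: Measure 2, 8–7.
Each option drops at least one matchup (Measure 1 loses to Option III; Plan D loses to Measure 1; Option III loses to Plan D; Measure 2 loses to Measure 1); the cycle Measure 1 > Plan D > Option III > Measure 1 rules out a Condorcet winner.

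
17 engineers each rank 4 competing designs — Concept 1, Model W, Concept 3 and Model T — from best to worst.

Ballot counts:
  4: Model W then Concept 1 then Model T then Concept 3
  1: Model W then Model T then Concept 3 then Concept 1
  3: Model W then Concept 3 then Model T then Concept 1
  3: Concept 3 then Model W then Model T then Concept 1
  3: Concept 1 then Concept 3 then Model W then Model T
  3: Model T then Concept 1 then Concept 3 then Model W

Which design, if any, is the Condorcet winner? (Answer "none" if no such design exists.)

Check each pair by majority over 17 ballots:
Concept 1 vs Model W: Model W, 11–6.
Concept 1 vs Concept 3: Concept 1 wins 10–7.
Concept 1 vs Model T: Model T wins 10–7.
Model W vs Concept 3: Concept 3 wins 9–8.
Model W vs Model T: Model W wins 14–3.
Concept 3 vs Model T: Concept 3, 9–8.
No design is unbeaten: Concept 1 loses to Model W; Model W loses to Concept 3; Concept 3 loses to Concept 1; Model T loses to Model W. In particular Concept 1 → Concept 3 → Model W → Concept 1 is a majority cycle — no Condorcet winner exists.

none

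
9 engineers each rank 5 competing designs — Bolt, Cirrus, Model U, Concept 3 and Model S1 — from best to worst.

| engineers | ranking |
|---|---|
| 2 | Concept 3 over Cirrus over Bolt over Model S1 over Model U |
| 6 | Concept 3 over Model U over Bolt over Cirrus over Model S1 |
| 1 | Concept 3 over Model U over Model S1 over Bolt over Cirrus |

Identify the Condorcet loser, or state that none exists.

Head-to-head results (9 engineers):
Bolt vs Cirrus: Bolt is ranked higher on 6+1 = 7 ballots, Cirrus on 2. Bolt wins 7–2.
Bolt vs Model U: Model U, 7–2.
Bolt vs Concept 3: Bolt preferred on 0 ballots; Concept 3 wins 9–0.
Bolt–Model S1: Bolt 8–1.
Cirrus vs Model U: Model U, 7–2.
Cirrus vs Concept 3: Concept 3 wins 9–0.
Cirrus vs Model S1: Cirrus is ranked higher on 2+6 = 8 ballots, Model S1 on 1. Cirrus wins 8–1.
Model U–Concept 3: Concept 3 9–0.
Model U vs Model S1: Model U is ranked higher on 6+1 = 7 ballots, Model S1 on 2. Model U wins 7–2.
Concept 3 vs Model S1: Concept 3 is ranked higher on 2+6+1 = 9 ballots, Model S1 on 0. Concept 3 wins 9–0.
Model S1 loses to every other design — it is the Condorcet loser.

Model S1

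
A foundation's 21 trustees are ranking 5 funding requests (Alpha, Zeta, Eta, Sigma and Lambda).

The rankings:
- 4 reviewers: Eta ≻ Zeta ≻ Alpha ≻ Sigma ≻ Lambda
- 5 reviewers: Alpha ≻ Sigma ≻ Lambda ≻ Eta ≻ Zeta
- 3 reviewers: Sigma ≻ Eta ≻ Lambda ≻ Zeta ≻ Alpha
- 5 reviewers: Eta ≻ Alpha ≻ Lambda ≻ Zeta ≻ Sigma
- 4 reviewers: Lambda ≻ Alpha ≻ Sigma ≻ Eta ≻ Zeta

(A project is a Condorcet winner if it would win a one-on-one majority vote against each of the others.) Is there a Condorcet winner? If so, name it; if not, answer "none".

Head-to-head results (21 reviewers):
Alpha–Zeta: Alpha 14–7.
Alpha vs Eta: Eta wins 12–9.
Alpha vs Sigma: Alpha wins 18–3.
Alpha–Lambda: Alpha 14–7.
Zeta vs Eta: Eta, 21–0.
Zeta vs Sigma: Sigma, 12–9.
Zeta vs Lambda: Lambda, 17–4.
Eta–Sigma: Sigma 12–9.
Eta–Lambda: Eta 12–9.
Sigma vs Lambda: Sigma, 12–9.
Each project drops at least one matchup (Alpha loses to Eta; Zeta loses to Alpha; Eta loses to Sigma; Sigma loses to Alpha; Lambda loses to Alpha); the cycle Alpha > Sigma > Eta > Alpha rules out a Condorcet winner.

none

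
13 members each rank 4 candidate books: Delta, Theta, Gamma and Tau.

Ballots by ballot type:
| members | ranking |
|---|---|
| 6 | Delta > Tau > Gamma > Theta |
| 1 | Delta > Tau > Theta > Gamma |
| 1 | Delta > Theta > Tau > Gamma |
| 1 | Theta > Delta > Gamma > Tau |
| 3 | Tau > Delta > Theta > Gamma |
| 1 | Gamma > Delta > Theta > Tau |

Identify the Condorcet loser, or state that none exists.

Theta

Pairwise majorities:
Delta vs Theta: Delta wins 12–1.
Delta vs Gamma: Delta wins 12–1.
Delta vs Tau: 10 to 3, Delta.
Theta vs Gamma: Gamma wins 7–6.
Theta vs Tau: 3 to 10, Tau.
Gamma vs Tau: 2 to 11, Tau.
Theta loses to every other book — it is the Condorcet loser.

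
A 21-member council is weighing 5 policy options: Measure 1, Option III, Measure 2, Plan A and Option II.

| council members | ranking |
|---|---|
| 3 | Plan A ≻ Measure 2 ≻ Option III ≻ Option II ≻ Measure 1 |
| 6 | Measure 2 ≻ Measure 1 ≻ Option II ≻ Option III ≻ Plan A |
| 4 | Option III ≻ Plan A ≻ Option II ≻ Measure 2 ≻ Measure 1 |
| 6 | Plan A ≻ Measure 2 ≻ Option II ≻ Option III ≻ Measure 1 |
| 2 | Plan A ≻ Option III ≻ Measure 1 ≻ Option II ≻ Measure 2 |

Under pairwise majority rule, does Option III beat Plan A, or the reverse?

Plan A

Ballots ranking Option III above Plan A: 6 + 4 = 10.
Ballots ranking Plan A above Option III: 21 − 10 = 11.
Plan A wins the head-to-head 11–10.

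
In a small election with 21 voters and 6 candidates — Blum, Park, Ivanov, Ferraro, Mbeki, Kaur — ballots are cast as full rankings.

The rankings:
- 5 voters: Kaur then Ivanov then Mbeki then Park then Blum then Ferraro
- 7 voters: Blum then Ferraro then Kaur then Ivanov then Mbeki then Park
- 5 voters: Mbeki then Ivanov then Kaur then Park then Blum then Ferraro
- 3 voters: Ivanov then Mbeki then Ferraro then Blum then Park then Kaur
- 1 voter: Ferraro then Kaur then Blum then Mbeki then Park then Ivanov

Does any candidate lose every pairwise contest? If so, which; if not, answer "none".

Pairwise majorities:
Blum vs Park: 11 to 10, Blum.
Blum vs Ivanov: Blum preferred on 7+1 = 8 ballots; Ivanov wins 13–8.
Blum vs Ferraro: Blum preferred on 5+7+5 = 17 ballots; Blum wins 17–4.
Blum vs Mbeki: Mbeki wins 13–8.
Blum vs Kaur: 10 to 11, Kaur.
Park vs Ivanov: Ivanov, 20–1.
Park vs Ferraro: Ferraro wins 11–10.
Park–Mbeki: Mbeki 21–0.
Park vs Kaur: Kaur, 18–3.
Ivanov–Ferraro: Ivanov 13–8.
Ivanov vs Mbeki: 15 to 6, Ivanov.
Ivanov–Kaur: Kaur 13–8.
Ferraro vs Mbeki: Mbeki, 13–8.
Ferraro–Kaur: Ferraro 11–10.
Mbeki–Kaur: Kaur 13–8.
Park loses to every other candidate — it is the Condorcet loser.

Park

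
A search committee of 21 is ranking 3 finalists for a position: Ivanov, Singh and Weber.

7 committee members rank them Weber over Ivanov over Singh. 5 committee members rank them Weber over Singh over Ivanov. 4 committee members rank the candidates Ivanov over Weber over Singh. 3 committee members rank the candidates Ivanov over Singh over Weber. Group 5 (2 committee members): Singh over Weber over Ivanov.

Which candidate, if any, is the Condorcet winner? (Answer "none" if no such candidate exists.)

Check each pair by majority over 21 ballots:
Ivanov vs Singh: Ivanov, 14–7.
Ivanov–Weber: Weber 14–7.
Singh vs Weber: Weber, 16–5.
Only Weber has no losses; Weber is the Condorcet winner.

Weber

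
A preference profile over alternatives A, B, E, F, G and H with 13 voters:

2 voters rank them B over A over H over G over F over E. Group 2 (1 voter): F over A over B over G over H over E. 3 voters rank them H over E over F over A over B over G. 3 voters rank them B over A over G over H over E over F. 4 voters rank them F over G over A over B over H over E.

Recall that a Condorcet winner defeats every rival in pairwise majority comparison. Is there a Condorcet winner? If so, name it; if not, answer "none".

none

Check each pair by majority over 13 ballots:
A vs B: A, 8–5.
A vs E: A wins 10–3.
A vs F: F, 8–5.
A vs G: A, 9–4.
A vs H: A, 10–3.
B vs E: B, 10–3.
B vs F: F wins 8–5.
B–G: B 9–4.
B–H: B 10–3.
E vs F: F wins 7–6.
E vs G: G, 10–3.
E–H: H 13–0.
F vs G: F wins 8–5.
F–H: H 8–5.
G vs H: G wins 8–5.
No alternative is unbeaten: A loses to F; B loses to A; E loses to A; F loses to H; G loses to A; H loses to A. In particular A → H → F → A is a majority cycle — no Condorcet winner exists.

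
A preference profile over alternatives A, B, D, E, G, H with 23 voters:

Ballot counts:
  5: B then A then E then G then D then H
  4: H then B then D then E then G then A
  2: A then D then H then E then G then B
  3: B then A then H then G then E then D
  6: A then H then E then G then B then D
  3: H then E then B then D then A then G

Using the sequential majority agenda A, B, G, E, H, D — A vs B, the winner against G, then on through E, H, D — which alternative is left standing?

H

Round 1: A vs B — 8–15, B advances.
Round 2: B vs G — 15–8, B advances.
Round 3: B vs E — 12–11, B advances.
Round 4: B vs H — 8–15, H advances.
Round 5: H vs D — 16–7, H advances.
The agenda winner is H.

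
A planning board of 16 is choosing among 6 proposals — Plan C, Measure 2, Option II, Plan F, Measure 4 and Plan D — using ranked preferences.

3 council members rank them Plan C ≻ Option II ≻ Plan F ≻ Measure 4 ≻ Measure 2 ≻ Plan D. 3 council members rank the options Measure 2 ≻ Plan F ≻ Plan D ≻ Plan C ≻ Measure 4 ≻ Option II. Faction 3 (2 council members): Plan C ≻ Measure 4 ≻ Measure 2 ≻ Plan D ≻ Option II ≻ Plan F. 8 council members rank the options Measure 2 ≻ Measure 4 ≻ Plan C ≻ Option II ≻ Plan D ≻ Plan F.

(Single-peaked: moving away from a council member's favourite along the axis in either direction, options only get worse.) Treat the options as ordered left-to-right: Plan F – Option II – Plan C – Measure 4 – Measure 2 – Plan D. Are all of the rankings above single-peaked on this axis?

no

Axis positions: Plan F=1, Option II=2, Plan C=3, Measure 4=4, Measure 2=5, Plan D=6.
Faction 1 (peak Plan C at position 3): ranking walks positions 3-2-1-4-5-6, expanding outward from the peak — single-peaked.
Faction 2: ranking walks positions 5-1-6-3-4-2; Plan F is ranked above Measure 4 even though Measure 4 lies between Plan F and the peak Measure 2 on the axis — preferences dip and rise again. Not single-peaked.
Faction 3 (peak Plan C at position 3): ranking walks positions 3-4-5-6-2-1, expanding outward from the peak — single-peaked.
Faction 4 (peak Measure 2 at position 5): ranking walks positions 5-4-3-2-6-1, expanding outward from the peak — single-peaked.
Faction 2 violates single-peakedness, so the profile is not single-peaked on this axis.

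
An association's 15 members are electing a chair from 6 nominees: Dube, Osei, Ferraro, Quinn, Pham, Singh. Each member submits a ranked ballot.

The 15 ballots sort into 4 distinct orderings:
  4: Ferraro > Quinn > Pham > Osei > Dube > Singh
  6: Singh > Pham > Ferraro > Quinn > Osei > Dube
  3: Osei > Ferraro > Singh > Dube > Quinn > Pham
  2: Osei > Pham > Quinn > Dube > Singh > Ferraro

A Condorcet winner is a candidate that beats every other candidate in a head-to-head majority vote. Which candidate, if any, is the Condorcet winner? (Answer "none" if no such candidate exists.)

Check each pair by majority over 15 ballots:
Dube vs Osei: Osei wins 15–0.
Dube vs Ferraro: Ferraro, 13–2.
Dube vs Quinn: Quinn, 12–3.
Dube vs Pham: Pham wins 12–3.
Dube vs Singh: Singh, 9–6.
Osei vs Ferraro: Ferraro, 10–5.
Osei–Quinn: Quinn 10–5.
Osei–Pham: Pham 10–5.
Osei vs Singh: Osei, 9–6.
Ferraro vs Quinn: Ferraro, 13–2.
Ferraro–Pham: Pham 8–7.
Ferraro–Singh: Singh 8–7.
Quinn–Pham: Pham 8–7.
Quinn–Singh: Singh 9–6.
Pham vs Singh: Singh, 9–6.
No candidate is unbeaten: Dube loses to Osei; Osei loses to Ferraro; Ferraro loses to Pham; Quinn loses to Ferraro; Pham loses to Singh; Singh loses to Osei. In particular Osei > Singh > Ferraro > Osei is a majority cycle — no Condorcet winner exists.

none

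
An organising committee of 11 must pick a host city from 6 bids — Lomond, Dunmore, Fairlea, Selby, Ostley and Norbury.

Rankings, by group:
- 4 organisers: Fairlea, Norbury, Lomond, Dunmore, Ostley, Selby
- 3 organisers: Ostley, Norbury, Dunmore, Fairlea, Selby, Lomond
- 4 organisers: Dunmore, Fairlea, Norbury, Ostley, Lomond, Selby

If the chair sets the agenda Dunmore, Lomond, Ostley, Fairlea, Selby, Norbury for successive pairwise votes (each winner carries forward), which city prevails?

Norbury

Round 1: Dunmore vs Lomond — 7–4, Dunmore advances.
Round 2: Dunmore vs Ostley — 8–3, Dunmore advances.
Round 3: Dunmore vs Fairlea — 7–4, Dunmore advances.
Round 4: Dunmore vs Selby — 11–0, Dunmore advances.
Round 5: Dunmore vs Norbury — 4–7, Norbury advances.
The agenda winner is Norbury.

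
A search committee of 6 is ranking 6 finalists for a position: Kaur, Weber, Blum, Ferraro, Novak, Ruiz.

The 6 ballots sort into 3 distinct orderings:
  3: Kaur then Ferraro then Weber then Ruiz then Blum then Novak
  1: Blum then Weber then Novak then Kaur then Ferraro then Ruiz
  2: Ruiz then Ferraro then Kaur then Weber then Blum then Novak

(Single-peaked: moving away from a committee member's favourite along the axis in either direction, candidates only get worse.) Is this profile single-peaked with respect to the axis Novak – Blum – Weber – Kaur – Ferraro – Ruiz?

Axis positions: Novak=1, Blum=2, Weber=3, Kaur=4, Ferraro=5, Ruiz=6.
Group 1 (peak Kaur at position 4): ranking walks positions 4-5-3-6-2-1, expanding outward from the peak — single-peaked.
Group 2 (peak Blum at position 2): ranking walks positions 2-3-1-4-5-6, expanding outward from the peak — single-peaked.
Group 3 (peak Ruiz at position 6): ranking walks positions 6-5-4-3-2-1, expanding outward from the peak — single-peaked.
Every ranking is single-peaked on this axis.

yes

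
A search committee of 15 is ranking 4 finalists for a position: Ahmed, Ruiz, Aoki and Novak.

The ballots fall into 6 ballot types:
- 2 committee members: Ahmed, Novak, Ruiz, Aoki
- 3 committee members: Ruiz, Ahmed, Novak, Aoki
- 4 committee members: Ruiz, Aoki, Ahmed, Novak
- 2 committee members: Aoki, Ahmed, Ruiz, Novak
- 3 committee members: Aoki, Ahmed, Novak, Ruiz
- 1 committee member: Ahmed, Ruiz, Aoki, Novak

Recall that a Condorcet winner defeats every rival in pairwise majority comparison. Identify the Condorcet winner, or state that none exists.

none

Head-to-head results (15 committee members):
Ahmed–Ruiz: Ahmed 8–7.
Ahmed vs Aoki: Aoki wins 9–6.
Ahmed vs Novak: Ahmed, 15–0.
Ruiz vs Aoki: Ruiz wins 10–5.
Ruiz vs Novak: Ruiz, 10–5.
Aoki vs Novak: Aoki, 10–5.
Every candidate loses at least once (Ahmed loses to Aoki; Ruiz loses to Ahmed; Aoki loses to Ruiz; Novak loses to Ahmed). The majority relation contains the cycle Ahmed → Ruiz → Aoki → Ahmed, so there is no Condorcet winner.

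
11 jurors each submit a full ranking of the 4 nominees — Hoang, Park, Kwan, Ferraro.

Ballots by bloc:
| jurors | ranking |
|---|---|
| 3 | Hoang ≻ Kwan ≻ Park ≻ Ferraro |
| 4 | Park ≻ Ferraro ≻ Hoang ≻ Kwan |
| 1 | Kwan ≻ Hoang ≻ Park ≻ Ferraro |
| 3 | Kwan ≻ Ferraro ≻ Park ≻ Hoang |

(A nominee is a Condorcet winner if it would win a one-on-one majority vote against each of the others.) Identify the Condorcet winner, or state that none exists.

none

Head-to-head results (11 jurors):
Hoang vs Park: Hoang is ranked higher on 3+1 = 4 ballots, Park on 7. Park wins 7–4.
Hoang vs Kwan: Hoang is ranked higher on 3+4 = 7 ballots, Kwan on 4. Hoang wins 7–4.
Hoang vs Ferraro: Hoang is ranked higher on 3+1 = 4 ballots, Ferraro on 7. Ferraro wins 7–4.
Park vs Kwan: Park is ranked higher on 4 ballots, Kwan on 7. Kwan wins 7–4.
Park vs Ferraro: Park is ranked higher on 3+4+1 = 8 ballots, Ferraro on 3. Park wins 8–3.
Kwan vs Ferraro: Kwan is ranked higher on 3+1+3 = 7 ballots, Ferraro on 4. Kwan wins 7–4.
Each nominee drops at least one matchup (Hoang loses to Park; Park loses to Kwan; Kwan loses to Hoang; Ferraro loses to Park); the cycle Hoang > Kwan > Park > Hoang rules out a Condorcet winner.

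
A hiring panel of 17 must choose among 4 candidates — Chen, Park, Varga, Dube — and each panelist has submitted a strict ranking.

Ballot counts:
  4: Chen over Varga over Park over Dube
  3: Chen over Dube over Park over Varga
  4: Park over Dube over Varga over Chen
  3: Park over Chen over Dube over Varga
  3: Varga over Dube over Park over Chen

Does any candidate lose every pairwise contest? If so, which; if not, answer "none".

Pairwise majorities:
Chen–Park: Park 10–7.
Chen vs Varga: Chen wins 10–7.
Chen–Dube: Chen 10–7.
Park–Varga: Park 10–7.
Park–Dube: Park 11–6.
Varga vs Dube: Dube, 10–7.
Varga loses to every other candidate — it is the Condorcet loser.

Varga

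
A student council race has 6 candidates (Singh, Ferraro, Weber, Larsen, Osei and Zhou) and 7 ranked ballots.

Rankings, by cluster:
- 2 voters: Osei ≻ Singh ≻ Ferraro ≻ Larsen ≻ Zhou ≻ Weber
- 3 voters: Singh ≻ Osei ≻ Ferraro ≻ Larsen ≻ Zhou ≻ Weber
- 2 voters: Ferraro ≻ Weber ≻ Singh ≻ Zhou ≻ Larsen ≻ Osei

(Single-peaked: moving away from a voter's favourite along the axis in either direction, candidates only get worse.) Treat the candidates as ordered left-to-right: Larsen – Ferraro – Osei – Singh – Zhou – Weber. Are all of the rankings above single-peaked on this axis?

no

Axis positions: Larsen=1, Ferraro=2, Osei=3, Singh=4, Zhou=5, Weber=6.
Cluster 1 (peak Osei at position 3): ranking walks positions 3-4-2-1-5-6, expanding outward from the peak — single-peaked.
Cluster 2 (peak Singh at position 4): ranking walks positions 4-3-2-1-5-6, expanding outward from the peak — single-peaked.
Cluster 3: ranking walks positions 2-6-4-5-1-3; Weber is ranked above Osei even though Osei lies between Weber and the peak Ferraro on the axis — preferences dip and rise again. Not single-peaked.
Cluster 3 violates single-peakedness, so the profile is not single-peaked on this axis.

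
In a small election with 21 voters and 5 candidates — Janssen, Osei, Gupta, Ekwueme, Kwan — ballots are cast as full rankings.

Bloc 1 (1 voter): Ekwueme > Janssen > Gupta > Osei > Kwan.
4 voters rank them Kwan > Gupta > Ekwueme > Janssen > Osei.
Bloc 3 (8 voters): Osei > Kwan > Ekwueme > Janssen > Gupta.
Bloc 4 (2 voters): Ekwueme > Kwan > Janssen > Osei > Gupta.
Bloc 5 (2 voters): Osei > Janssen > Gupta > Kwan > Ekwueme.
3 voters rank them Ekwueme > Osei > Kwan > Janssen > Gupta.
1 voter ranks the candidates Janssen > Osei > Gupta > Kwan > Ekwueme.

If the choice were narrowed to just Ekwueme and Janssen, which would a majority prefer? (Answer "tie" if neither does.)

Ekwueme

Ballots ranking Ekwueme above Janssen: 1 + 4 + 8 + 2 + 3 = 18.
Ballots ranking Janssen above Ekwueme: 21 − 18 = 3.
Ekwueme wins the head-to-head 18–3.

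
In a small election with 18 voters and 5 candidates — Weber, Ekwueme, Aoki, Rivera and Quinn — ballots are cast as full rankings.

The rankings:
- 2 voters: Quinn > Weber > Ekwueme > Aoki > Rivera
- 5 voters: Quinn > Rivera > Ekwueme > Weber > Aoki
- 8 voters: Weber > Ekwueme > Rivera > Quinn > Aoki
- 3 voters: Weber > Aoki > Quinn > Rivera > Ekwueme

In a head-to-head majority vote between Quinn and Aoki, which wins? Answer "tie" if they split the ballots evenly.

Ballots ranking Quinn above Aoki: 2 + 5 + 8 = 15.
Ballots ranking Aoki above Quinn: 18 − 15 = 3.
Quinn wins the head-to-head 15–3.

Quinn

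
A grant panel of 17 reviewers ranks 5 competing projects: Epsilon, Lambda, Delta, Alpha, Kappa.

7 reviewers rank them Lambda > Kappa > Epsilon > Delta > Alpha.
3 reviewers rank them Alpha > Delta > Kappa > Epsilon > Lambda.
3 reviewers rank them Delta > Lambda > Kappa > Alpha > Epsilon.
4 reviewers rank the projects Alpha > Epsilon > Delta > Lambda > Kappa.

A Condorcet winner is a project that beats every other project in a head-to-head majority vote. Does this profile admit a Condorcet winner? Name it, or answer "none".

none

Head-to-head results (17 reviewers):
Epsilon vs Lambda: Lambda, 10–7.
Epsilon vs Delta: Epsilon, 11–6.
Epsilon–Alpha: Alpha 10–7.
Epsilon vs Kappa: Kappa, 13–4.
Lambda vs Delta: Delta, 10–7.
Lambda vs Alpha: Lambda, 10–7.
Lambda vs Kappa: Lambda wins 14–3.
Delta vs Alpha: Delta wins 10–7.
Delta vs Kappa: Delta, 10–7.
Alpha vs Kappa: Kappa wins 10–7.
No project is unbeaten: Epsilon loses to Lambda; Lambda loses to Delta; Delta loses to Epsilon; Alpha loses to Lambda; Kappa loses to Lambda. In particular Epsilon → Delta → Lambda → Epsilon is a majority cycle — no Condorcet winner exists.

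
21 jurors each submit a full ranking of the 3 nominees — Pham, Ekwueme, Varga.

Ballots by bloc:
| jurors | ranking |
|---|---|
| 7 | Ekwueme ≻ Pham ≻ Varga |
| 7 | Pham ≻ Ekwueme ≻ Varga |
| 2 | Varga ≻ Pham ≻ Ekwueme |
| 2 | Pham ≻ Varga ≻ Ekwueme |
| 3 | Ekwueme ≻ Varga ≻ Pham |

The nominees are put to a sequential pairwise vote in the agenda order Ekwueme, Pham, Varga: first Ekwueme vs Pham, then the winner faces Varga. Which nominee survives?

Pham

Round 1: Ekwueme vs Pham — 10–11, Pham advances.
Round 2: Pham vs Varga — 16–5, Pham advances.
Pham survives the agenda.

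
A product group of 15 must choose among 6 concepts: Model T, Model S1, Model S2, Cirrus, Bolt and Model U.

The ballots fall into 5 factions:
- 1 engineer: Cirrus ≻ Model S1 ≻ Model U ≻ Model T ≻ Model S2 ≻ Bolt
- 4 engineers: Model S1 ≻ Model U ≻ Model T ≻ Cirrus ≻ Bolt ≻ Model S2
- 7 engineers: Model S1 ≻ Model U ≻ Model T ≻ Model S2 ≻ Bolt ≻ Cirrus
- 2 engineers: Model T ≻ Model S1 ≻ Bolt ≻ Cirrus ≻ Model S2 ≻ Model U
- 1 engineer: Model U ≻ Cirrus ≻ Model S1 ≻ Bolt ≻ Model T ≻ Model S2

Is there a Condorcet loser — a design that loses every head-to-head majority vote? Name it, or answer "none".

Head-to-head results (15 engineers):
Model T vs Model S1: 2 to 13, Model S1.
Model T vs Model S2: Model T wins 15–0.
Model T vs Cirrus: Model T, 13–2.
Model T vs Bolt: 1+4+7+2 = 14 for Model T, 1 for Bolt — Model T by 14–1.
Model T vs Model U: Model U, 13–2.
Model S1 vs Model S2: 1+4+7+2+1 = 15 for Model S1, 0 for Model S2 — Model S1 by 15–0.
Model S1 vs Cirrus: 13 to 2, Model S1.
Model S1 vs Bolt: Model S1, 15–0.
Model S1 vs Model U: 14 to 1, Model S1.
Model S2–Cirrus: Cirrus 8–7.
Model S2 vs Bolt: Model S2, 8–7.
Model S2 vs Model U: Model S2 is ranked higher on 2 ballots, Model U on 13. Model U wins 13–2.
Cirrus vs Bolt: 6 to 9, Bolt.
Cirrus vs Model U: 1+2 = 3 for Cirrus, 12 for Model U — Model U by 12–3.
Bolt vs Model U: 2 for Bolt, 13 for Model U — Model U by 13–2.
Each design has at least one pairwise win (Model T beats Model S2; Model S1 beats Model T; Model S2 beats Bolt; Cirrus beats Model S2; Bolt beats Cirrus; Model U beats Model T) — no Condorcet loser.

none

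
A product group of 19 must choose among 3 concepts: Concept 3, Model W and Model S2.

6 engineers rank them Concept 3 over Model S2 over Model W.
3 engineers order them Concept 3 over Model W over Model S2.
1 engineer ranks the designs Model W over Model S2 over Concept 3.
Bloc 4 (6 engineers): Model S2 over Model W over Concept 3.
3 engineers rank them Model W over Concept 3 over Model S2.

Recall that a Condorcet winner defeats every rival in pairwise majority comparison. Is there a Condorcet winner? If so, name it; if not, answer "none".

none

Check each pair by majority over 19 ballots:
Concept 3 vs Model W: Model W wins 10–9.
Concept 3 vs Model S2: Concept 3 is ranked higher on 6+3+3 = 12 ballots, Model S2 on 7. Concept 3 wins 12–7.
Model W–Model S2: Model S2 12–7.
No design is unbeaten: Concept 3 loses to Model W; Model W loses to Model S2; Model S2 loses to Concept 3. In particular Concept 3 → Model S2 → Model W → Concept 3 is a majority cycle — no Condorcet winner exists.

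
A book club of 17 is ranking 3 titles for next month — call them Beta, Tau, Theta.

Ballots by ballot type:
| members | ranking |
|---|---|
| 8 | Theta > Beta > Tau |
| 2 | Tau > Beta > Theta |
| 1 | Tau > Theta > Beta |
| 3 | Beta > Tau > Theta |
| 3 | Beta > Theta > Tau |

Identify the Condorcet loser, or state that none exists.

Head-to-head results (17 members):
Beta vs Tau: Beta wins 14–3.
Beta vs Theta: Theta wins 9–8.
Tau vs Theta: Theta wins 11–6.
Tau loses to every other book — it is the Condorcet loser.

Tau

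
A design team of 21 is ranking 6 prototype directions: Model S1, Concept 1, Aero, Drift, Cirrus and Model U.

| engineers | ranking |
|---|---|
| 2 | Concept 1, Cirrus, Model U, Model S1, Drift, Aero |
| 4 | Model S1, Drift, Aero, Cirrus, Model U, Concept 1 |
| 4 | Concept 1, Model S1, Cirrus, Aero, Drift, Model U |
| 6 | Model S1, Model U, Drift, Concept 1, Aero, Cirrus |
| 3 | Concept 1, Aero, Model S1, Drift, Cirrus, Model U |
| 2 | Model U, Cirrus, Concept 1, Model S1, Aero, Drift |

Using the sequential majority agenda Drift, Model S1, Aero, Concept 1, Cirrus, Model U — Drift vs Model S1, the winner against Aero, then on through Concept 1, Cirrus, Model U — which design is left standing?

Model U

Round 1: Drift vs Model S1 — 0–21, Model S1 advances.
Round 2: Model S1 vs Aero — 18–3, Model S1 advances.
Round 3: Model S1 vs Concept 1 — 10–11, Concept 1 advances.
Round 4: Concept 1 vs Cirrus — 15–6, Concept 1 advances.
Round 5: Concept 1 vs Model U — 9–12, Model U advances.
The agenda winner is Model U.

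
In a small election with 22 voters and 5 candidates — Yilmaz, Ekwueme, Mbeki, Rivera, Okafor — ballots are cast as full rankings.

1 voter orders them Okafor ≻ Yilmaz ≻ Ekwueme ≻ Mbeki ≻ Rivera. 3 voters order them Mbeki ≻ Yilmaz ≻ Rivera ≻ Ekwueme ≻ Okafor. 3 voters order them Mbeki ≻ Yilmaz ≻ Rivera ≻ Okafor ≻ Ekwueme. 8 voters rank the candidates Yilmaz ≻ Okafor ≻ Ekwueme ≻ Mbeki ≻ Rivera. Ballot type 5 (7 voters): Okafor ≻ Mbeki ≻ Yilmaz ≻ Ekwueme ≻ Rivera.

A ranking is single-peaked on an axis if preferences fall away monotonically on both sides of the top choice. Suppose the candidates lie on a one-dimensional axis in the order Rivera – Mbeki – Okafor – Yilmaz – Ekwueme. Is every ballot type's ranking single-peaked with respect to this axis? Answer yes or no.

Axis positions: Rivera=1, Mbeki=2, Okafor=3, Yilmaz=4, Ekwueme=5.
Ballot type 1 (peak Okafor at position 3): ranking walks positions 3-4-5-2-1, expanding outward from the peak — single-peaked.
Ballot type 2: ranking walks positions 2-4-1-5-3; Yilmaz is ranked above Okafor even though Okafor lies between Yilmaz and the peak Mbeki on the axis — preferences dip and rise again. Not single-peaked.
Ballot type 3: ranking walks positions 2-4-1-3-5; Yilmaz is ranked above Okafor even though Okafor lies between Yilmaz and the peak Mbeki on the axis — preferences dip and rise again. Not single-peaked.
Ballot type 4 (peak Yilmaz at position 4): ranking walks positions 4-3-5-2-1, expanding outward from the peak — single-peaked.
Ballot type 5 (peak Okafor at position 3): ranking walks positions 3-2-4-5-1, expanding outward from the peak — single-peaked.
Ballot type 2 violates single-peakedness, so the profile is not single-peaked on this axis.

no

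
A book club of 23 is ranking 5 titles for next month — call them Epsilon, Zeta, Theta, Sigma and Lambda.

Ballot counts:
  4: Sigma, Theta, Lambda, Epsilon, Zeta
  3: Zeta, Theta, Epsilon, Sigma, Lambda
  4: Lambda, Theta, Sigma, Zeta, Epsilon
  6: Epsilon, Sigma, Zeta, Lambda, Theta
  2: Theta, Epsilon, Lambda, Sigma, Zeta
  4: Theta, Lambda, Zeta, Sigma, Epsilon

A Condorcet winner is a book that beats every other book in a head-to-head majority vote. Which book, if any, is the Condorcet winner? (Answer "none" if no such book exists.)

Pairwise majorities:
Epsilon vs Zeta: 4+6+2 = 12 for Epsilon, 11 for Zeta — Epsilon by 12–11.
Epsilon vs Theta: Epsilon is ranked higher on 6 ballots, Theta on 17. Theta wins 17–6.
Epsilon vs Sigma: Sigma, 12–11.
Epsilon vs Lambda: Lambda, 12–11.
Zeta vs Theta: Zeta preferred on 3+6 = 9 ballots; Theta wins 14–9.
Zeta vs Sigma: Zeta preferred on 3+4 = 7 ballots; Sigma wins 16–7.
Zeta vs Lambda: Zeta preferred on 3+6 = 9 ballots; Lambda wins 14–9.
Theta vs Sigma: 3+4+2+4 = 13 for Theta, 10 for Sigma — Theta by 13–10.
Theta vs Lambda: Theta, 13–10.
Sigma–Lambda: Sigma 13–10.
Theta beats each of Epsilon, Zeta, Sigma, Lambda — Theta is the Condorcet winner.

Theta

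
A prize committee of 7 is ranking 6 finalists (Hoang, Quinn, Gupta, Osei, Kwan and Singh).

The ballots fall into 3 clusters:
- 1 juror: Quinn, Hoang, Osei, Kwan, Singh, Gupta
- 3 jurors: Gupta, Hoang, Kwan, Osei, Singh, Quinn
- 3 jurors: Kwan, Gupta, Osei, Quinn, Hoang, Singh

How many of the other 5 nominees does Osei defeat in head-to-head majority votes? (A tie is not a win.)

Osei against each rival (7 jurors):
Osei–Hoang: Hoang 4–3.
Osei–Quinn: Osei 6–1.
Osei vs Gupta: 1 to 6, Gupta.
Osei–Kwan: Kwan 6–1.
Osei–Singh: Osei 7–0.
Osei beats Quinn, Singh; loses to Hoang, Gupta, Kwan — 2 pairwise wins.

2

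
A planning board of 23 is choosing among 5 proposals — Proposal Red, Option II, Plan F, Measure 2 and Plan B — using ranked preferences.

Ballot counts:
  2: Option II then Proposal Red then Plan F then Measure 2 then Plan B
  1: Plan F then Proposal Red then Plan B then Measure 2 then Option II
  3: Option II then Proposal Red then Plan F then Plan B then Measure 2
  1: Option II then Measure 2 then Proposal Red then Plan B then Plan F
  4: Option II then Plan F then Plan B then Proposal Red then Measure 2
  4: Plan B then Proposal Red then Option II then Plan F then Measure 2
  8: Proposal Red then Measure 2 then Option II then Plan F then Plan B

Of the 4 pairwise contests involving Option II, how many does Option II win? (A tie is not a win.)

3

Option II against each rival (23 council members):
Option II–Proposal Red: Proposal Red 13–10.
Option II vs Plan F: Option II wins 22–1.
Option II vs Measure 2: Option II, 14–9.
Option II vs Plan B: Option II, 18–5.
Option II beats Plan F, Measure 2, Plan B; loses to Proposal Red — 3 pairwise wins.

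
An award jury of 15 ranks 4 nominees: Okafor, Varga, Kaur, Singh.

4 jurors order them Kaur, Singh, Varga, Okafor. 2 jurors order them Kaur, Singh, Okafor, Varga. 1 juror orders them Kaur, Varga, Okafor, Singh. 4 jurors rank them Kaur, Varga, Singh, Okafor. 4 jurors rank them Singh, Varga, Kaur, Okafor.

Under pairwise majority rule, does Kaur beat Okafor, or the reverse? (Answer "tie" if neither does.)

Kaur

Ballots ranking Kaur above Okafor: 4 + 2 + 1 + 4 + 4 = 15.
Ballots ranking Okafor above Kaur: 15 − 15 = 0.
Kaur wins the head-to-head 15–0.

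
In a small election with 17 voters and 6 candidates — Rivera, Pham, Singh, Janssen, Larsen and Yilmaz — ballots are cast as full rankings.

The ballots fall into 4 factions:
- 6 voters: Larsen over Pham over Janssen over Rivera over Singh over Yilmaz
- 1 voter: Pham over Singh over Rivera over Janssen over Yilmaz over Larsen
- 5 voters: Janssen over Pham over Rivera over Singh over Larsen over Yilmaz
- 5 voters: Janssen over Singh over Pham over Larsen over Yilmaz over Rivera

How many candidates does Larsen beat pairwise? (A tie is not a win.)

Larsen against each rival (17 voters):
Larsen vs Rivera: Larsen wins 11–6.
Larsen vs Pham: Pham, 11–6.
Larsen vs Singh: 6 for Larsen, 11 for Singh — Singh by 11–6.
Larsen–Janssen: Janssen 11–6.
Larsen vs Yilmaz: Larsen preferred on 6+5+5 = 16 ballots; Larsen wins 16–1.
Larsen beats Rivera, Yilmaz; loses to Pham, Singh, Janssen — 2 pairwise wins.

2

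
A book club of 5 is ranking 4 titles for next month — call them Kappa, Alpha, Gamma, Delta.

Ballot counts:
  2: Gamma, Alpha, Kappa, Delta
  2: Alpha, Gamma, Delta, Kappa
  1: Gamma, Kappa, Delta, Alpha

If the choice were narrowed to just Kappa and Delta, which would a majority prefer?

Kappa

Ballots ranking Kappa above Delta: 2 + 1 = 3.
Ballots ranking Delta above Kappa: 5 − 3 = 2.
Kappa wins the head-to-head 3–2.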